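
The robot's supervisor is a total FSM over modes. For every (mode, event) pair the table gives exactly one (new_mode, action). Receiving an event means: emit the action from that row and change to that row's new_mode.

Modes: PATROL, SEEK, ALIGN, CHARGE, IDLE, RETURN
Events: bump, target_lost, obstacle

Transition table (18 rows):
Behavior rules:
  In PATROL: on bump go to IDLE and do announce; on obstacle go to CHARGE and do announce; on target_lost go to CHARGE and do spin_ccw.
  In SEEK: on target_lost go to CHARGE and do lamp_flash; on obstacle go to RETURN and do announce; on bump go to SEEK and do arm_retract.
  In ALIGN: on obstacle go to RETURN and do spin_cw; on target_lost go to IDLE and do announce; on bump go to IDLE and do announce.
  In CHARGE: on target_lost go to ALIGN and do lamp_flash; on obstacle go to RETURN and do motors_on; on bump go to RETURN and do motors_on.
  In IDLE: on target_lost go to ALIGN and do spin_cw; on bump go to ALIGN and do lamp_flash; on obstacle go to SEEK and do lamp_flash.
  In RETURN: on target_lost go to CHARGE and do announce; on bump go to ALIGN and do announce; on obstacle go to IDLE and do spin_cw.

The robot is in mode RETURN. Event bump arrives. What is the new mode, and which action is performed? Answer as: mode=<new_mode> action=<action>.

current mode = RETURN; filter table to that mode:
  (RETURN, target_lost) → (CHARGE, announce)
  (RETURN, bump) → (ALIGN, announce)  ← event matches
  (RETURN, obstacle) → (IDLE, spin_cw)
event = bump selects (ALIGN, announce)

mode=ALIGN action=announce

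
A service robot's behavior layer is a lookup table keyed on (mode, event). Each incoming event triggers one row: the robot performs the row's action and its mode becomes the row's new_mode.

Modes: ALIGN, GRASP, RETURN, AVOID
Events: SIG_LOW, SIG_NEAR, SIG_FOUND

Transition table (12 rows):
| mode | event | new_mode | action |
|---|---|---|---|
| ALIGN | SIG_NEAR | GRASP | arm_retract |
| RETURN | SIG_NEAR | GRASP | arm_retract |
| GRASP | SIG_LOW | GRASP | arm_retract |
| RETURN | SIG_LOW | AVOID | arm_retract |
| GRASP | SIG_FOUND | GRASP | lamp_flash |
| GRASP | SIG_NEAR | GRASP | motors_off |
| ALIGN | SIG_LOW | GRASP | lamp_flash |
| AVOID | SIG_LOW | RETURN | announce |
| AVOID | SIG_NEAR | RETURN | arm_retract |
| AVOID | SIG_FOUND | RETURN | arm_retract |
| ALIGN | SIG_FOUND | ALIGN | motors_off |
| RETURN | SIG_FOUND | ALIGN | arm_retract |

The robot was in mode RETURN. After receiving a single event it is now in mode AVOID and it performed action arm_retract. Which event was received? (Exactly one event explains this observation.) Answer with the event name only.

SIG_LOW

try SIG_LOW: (RETURN, SIG_LOW) → (AVOID, arm_retract)  ← matches
try SIG_NEAR: (RETURN, SIG_NEAR) → (GRASP, arm_retract)
try SIG_FOUND: (RETURN, SIG_FOUND) → (ALIGN, arm_retract)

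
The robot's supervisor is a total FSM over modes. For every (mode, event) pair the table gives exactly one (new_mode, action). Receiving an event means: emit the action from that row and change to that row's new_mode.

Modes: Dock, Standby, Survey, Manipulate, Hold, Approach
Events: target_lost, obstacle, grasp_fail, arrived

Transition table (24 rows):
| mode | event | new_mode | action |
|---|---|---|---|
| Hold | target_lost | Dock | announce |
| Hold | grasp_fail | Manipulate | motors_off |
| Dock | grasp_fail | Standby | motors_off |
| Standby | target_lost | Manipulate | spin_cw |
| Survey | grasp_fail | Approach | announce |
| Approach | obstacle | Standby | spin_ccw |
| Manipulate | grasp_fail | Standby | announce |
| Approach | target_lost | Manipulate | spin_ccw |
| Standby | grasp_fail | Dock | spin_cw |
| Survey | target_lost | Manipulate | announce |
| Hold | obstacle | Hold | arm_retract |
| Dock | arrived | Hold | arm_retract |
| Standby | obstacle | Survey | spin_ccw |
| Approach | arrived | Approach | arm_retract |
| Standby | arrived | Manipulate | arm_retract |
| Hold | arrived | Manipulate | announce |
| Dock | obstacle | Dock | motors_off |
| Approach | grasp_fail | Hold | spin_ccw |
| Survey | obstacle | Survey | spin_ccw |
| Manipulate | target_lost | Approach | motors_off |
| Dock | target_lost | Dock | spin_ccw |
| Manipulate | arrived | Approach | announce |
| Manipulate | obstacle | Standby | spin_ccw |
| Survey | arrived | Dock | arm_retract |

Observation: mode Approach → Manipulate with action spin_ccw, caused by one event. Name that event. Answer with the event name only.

target_lost

try target_lost: (Approach, target_lost) → (Manipulate, spin_ccw)  ← matches
try obstacle: (Approach, obstacle) → (Standby, spin_ccw)
try grasp_fail: (Approach, grasp_fail) → (Hold, spin_ccw)
try arrived: (Approach, arrived) → (Approach, arm_retract)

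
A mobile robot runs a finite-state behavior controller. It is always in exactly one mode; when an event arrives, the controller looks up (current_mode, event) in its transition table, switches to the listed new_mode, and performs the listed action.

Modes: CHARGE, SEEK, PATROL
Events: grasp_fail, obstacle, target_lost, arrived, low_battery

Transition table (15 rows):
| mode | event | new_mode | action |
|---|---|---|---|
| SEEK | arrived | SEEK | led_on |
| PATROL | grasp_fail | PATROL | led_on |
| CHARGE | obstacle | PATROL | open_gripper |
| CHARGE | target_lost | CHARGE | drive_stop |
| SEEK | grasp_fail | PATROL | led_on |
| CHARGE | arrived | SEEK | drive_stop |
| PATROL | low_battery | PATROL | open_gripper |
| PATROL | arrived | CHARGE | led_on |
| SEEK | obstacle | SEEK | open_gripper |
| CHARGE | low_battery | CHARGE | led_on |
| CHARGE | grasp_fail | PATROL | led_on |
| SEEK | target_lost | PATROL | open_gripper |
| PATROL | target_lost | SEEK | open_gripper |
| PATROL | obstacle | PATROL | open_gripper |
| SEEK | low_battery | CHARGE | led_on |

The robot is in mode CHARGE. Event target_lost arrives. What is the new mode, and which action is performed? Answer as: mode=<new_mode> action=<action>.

mode=CHARGE action=drive_stop

current mode = CHARGE; filter table to that mode:
  (CHARGE, obstacle) → (PATROL, open_gripper)
  (CHARGE, target_lost) → (CHARGE, drive_stop)  ← event matches
  (CHARGE, arrived) → (SEEK, drive_stop)
  (CHARGE, low_battery) → (CHARGE, led_on)
  (CHARGE, grasp_fail) → (PATROL, led_on)
event = target_lost selects (CHARGE, drive_stop)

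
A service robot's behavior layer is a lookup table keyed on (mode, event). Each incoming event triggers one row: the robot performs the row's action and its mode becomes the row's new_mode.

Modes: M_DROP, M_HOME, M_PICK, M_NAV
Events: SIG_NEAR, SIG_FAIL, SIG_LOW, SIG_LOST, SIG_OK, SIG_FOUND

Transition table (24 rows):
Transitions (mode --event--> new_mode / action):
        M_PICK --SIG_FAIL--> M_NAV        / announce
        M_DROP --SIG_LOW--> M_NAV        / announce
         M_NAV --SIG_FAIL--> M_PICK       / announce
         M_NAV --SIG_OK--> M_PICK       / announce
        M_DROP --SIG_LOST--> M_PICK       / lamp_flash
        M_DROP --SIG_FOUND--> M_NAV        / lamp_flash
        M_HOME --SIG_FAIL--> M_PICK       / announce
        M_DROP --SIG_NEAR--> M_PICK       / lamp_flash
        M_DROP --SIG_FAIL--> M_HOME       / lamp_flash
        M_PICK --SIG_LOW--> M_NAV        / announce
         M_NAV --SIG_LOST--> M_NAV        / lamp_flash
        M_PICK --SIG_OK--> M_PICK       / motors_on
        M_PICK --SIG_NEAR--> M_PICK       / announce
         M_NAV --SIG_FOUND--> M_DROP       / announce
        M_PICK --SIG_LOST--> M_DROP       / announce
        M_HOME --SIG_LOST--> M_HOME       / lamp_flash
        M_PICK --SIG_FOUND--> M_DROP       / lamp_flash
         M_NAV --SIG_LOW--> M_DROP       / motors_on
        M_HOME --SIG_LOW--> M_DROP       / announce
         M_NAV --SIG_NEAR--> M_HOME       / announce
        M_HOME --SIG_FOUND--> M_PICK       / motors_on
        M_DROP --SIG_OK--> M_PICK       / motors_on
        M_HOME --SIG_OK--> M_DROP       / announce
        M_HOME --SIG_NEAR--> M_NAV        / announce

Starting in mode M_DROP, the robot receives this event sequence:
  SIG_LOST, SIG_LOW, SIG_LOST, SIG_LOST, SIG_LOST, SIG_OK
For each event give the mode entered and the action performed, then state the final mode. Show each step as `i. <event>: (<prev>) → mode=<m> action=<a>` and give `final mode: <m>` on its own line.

1. SIG_LOST: (M_DROP) → mode=M_PICK action=lamp_flash
2. SIG_LOW: (M_PICK) → mode=M_NAV action=announce
3. SIG_LOST: (M_NAV) → mode=M_NAV action=lamp_flash
4. SIG_LOST: (M_NAV) → mode=M_NAV action=lamp_flash
5. SIG_LOST: (M_NAV) → mode=M_NAV action=lamp_flash
6. SIG_OK: (M_NAV) → mode=M_PICK action=announce

final mode: M_PICK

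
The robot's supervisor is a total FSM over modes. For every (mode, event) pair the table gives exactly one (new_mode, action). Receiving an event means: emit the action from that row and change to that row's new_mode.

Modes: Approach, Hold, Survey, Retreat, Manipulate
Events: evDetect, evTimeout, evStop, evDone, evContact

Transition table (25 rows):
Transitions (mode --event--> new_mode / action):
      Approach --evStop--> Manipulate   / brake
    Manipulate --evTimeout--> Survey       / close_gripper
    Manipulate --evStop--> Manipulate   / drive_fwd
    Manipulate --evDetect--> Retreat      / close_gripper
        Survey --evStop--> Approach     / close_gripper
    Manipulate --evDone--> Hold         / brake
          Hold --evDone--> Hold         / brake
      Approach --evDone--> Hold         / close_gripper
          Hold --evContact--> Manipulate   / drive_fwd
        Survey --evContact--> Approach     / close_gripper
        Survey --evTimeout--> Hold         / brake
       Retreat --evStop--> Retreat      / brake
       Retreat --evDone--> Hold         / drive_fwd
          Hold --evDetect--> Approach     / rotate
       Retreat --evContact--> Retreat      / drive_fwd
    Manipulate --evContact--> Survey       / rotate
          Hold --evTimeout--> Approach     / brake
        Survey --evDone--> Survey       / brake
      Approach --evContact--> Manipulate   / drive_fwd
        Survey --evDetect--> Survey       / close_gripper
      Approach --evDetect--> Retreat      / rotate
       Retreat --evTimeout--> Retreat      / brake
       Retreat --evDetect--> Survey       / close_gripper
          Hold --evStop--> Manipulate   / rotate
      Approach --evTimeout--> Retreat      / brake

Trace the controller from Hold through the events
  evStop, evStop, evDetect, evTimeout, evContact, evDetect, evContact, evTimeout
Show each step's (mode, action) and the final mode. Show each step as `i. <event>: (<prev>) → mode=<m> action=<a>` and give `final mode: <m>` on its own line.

1. evStop: (Hold) → mode=Manipulate action=rotate
2. evStop: (Manipulate) → mode=Manipulate action=drive_fwd
3. evDetect: (Manipulate) → mode=Retreat action=close_gripper
4. evTimeout: (Retreat) → mode=Retreat action=brake
5. evContact: (Retreat) → mode=Retreat action=drive_fwd
6. evDetect: (Retreat) → mode=Survey action=close_gripper
7. evContact: (Survey) → mode=Approach action=close_gripper
8. evTimeout: (Approach) → mode=Retreat action=brake

final mode: Retreat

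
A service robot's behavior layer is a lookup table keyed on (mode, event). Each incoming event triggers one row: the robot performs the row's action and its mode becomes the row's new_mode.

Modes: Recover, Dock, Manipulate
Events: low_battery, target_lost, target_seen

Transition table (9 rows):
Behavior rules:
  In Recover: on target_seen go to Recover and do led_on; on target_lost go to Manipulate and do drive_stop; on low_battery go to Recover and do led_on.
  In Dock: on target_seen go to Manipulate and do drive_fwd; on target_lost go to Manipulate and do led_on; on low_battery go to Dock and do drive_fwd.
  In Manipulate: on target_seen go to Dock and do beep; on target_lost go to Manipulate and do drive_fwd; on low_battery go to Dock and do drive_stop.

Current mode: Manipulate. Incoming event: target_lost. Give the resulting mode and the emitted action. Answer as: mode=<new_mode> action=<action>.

mode=Manipulate action=drive_fwd

current mode = Manipulate; filter table to that mode:
  (Manipulate, target_seen) → (Dock, beep)
  (Manipulate, target_lost) → (Manipulate, drive_fwd)  ← event matches
  (Manipulate, low_battery) → (Dock, drive_stop)
event = target_lost selects (Manipulate, drive_fwd)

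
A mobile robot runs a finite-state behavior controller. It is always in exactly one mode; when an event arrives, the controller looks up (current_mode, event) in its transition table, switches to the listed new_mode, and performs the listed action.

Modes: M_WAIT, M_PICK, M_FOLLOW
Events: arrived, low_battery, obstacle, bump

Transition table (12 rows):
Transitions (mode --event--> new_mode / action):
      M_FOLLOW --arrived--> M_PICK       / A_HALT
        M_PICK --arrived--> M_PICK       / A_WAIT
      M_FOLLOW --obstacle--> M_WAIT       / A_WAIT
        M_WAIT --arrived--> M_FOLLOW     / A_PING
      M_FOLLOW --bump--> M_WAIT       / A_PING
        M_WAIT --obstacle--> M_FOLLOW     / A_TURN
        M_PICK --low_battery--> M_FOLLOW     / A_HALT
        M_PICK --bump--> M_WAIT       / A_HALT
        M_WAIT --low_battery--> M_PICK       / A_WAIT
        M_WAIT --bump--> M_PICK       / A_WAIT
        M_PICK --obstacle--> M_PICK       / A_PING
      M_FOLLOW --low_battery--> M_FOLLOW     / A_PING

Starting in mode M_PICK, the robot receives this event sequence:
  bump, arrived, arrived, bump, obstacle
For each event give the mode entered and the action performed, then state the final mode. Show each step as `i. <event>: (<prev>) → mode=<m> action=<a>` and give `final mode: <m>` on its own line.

1. bump: (M_PICK) → mode=M_WAIT action=A_HALT
2. arrived: (M_WAIT) → mode=M_FOLLOW action=A_PING
3. arrived: (M_FOLLOW) → mode=M_PICK action=A_HALT
4. bump: (M_PICK) → mode=M_WAIT action=A_HALT
5. obstacle: (M_WAIT) → mode=M_FOLLOW action=A_TURN

final mode: M_FOLLOW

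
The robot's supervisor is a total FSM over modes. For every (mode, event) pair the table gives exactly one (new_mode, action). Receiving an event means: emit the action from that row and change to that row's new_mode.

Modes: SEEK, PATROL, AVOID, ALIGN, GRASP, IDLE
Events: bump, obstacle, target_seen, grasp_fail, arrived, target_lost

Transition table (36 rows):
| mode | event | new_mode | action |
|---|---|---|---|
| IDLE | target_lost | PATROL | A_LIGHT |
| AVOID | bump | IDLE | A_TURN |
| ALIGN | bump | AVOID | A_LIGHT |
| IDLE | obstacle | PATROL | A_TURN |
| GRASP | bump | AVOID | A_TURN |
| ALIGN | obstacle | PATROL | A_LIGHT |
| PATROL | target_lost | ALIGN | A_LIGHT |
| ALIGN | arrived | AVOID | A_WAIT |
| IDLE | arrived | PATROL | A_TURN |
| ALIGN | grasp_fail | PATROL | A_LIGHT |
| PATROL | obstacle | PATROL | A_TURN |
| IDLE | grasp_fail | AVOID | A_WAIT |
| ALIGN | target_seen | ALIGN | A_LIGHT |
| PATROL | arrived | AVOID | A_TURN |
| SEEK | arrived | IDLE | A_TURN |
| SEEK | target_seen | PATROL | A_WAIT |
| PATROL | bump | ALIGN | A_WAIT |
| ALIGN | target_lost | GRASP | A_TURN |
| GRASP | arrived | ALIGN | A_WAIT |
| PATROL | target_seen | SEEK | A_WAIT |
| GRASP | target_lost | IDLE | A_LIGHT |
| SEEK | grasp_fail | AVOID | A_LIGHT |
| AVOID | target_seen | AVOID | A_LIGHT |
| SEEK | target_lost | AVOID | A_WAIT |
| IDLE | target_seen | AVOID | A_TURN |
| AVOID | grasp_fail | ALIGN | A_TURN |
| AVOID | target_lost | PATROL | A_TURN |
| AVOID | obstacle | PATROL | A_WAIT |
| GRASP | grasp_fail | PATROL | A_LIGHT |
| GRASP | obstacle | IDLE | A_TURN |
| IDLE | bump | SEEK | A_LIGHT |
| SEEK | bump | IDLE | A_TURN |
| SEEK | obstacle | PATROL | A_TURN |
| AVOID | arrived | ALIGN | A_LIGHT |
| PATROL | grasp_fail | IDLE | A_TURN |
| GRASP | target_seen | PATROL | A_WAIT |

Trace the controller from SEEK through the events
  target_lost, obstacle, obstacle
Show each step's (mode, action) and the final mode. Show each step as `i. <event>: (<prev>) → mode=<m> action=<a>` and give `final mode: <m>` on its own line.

1. target_lost: (SEEK) → mode=AVOID action=A_WAIT
2. obstacle: (AVOID) → mode=PATROL action=A_WAIT
3. obstacle: (PATROL) → mode=PATROL action=A_TURN

final mode: PATROL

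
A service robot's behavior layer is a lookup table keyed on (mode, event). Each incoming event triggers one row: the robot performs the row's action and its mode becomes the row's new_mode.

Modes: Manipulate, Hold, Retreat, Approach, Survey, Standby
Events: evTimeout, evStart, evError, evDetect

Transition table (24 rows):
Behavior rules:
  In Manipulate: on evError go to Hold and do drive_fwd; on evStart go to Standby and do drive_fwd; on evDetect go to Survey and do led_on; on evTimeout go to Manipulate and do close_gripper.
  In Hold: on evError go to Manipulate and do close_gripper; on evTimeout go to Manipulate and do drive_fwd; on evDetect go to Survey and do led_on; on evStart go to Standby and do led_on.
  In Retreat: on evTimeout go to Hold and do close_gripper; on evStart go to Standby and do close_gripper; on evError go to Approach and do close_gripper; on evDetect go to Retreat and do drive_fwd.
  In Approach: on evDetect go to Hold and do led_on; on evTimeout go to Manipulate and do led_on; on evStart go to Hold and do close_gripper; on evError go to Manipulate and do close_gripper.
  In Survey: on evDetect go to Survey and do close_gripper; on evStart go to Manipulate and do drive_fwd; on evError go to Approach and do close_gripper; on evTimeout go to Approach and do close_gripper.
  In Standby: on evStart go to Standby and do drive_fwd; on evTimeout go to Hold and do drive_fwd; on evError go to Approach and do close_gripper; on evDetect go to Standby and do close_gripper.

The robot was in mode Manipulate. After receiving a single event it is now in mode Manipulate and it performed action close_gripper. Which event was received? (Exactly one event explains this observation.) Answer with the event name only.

try evTimeout: (Manipulate, evTimeout) → (Manipulate, close_gripper)  ← matches
try evStart: (Manipulate, evStart) → (Standby, drive_fwd)
try evError: (Manipulate, evError) → (Hold, drive_fwd)
try evDetect: (Manipulate, evDetect) → (Survey, led_on)

evTimeout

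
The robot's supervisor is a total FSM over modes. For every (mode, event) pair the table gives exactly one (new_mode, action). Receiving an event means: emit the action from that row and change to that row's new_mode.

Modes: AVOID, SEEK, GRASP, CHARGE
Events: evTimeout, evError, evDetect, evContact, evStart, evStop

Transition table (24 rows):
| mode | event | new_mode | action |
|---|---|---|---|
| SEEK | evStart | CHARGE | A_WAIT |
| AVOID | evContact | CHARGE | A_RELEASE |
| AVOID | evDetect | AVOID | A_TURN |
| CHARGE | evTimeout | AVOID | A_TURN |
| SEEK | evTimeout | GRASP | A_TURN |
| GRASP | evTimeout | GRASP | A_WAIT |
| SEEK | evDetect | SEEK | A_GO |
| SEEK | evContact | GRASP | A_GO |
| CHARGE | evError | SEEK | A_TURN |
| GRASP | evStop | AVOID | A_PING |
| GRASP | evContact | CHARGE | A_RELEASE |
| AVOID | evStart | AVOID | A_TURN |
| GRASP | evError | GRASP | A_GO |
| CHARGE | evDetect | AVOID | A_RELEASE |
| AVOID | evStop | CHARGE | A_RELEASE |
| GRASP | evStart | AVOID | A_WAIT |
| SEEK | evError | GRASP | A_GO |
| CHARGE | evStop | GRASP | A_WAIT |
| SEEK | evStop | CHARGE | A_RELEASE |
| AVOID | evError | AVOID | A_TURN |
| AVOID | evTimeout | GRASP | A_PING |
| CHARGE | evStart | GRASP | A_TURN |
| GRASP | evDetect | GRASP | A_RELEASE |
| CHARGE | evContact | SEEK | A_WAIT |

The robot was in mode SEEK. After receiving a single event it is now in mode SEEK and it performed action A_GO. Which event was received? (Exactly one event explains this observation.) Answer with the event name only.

try evTimeout: (SEEK, evTimeout) → (GRASP, A_TURN)
try evError: (SEEK, evError) → (GRASP, A_GO)
try evDetect: (SEEK, evDetect) → (SEEK, A_GO)  ← matches
try evContact: (SEEK, evContact) → (GRASP, A_GO)
try evStart: (SEEK, evStart) → (CHARGE, A_WAIT)
try evStop: (SEEK, evStop) → (CHARGE, A_RELEASE)

evDetect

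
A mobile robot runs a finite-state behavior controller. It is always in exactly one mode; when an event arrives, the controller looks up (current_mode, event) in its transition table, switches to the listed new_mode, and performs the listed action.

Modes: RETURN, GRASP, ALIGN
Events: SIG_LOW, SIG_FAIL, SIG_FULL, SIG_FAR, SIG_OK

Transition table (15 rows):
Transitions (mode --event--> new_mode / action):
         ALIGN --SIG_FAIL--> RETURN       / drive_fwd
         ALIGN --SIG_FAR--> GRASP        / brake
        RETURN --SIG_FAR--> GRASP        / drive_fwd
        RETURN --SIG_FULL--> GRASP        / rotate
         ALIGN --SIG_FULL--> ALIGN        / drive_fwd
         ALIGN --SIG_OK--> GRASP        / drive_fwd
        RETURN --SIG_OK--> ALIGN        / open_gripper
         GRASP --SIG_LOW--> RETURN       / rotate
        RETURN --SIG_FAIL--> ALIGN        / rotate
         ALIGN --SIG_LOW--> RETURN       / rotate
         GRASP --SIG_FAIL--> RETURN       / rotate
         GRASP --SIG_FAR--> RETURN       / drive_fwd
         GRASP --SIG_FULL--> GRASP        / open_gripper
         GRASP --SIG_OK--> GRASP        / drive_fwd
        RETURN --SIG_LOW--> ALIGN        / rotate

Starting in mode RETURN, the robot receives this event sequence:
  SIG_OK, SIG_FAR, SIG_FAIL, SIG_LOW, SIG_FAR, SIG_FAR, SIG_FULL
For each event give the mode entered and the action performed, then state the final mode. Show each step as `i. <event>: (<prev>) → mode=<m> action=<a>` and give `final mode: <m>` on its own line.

final mode: GRASP

1. SIG_OK: (RETURN) → mode=ALIGN action=open_gripper
2. SIG_FAR: (ALIGN) → mode=GRASP action=brake
3. SIG_FAIL: (GRASP) → mode=RETURN action=rotate
4. SIG_LOW: (RETURN) → mode=ALIGN action=rotate
5. SIG_FAR: (ALIGN) → mode=GRASP action=brake
6. SIG_FAR: (GRASP) → mode=RETURN action=drive_fwd
7. SIG_FULL: (RETURN) → mode=GRASP action=rotate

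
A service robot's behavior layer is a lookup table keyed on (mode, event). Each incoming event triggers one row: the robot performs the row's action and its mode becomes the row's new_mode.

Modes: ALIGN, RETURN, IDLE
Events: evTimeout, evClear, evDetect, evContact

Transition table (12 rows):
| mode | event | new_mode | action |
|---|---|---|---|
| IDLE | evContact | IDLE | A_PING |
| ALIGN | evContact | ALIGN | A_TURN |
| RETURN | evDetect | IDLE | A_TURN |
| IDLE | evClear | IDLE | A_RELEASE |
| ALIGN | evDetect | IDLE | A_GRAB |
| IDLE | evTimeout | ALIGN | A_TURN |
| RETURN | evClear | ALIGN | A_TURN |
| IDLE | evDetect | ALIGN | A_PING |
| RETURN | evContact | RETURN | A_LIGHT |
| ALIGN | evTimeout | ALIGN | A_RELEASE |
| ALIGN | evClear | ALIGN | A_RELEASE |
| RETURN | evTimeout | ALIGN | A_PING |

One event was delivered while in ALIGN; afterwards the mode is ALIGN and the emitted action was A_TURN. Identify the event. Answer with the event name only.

evContact

try evTimeout: (ALIGN, evTimeout) → (ALIGN, A_RELEASE)
try evClear: (ALIGN, evClear) → (ALIGN, A_RELEASE)
try evDetect: (ALIGN, evDetect) → (IDLE, A_GRAB)
try evContact: (ALIGN, evContact) → (ALIGN, A_TURN)  ← matches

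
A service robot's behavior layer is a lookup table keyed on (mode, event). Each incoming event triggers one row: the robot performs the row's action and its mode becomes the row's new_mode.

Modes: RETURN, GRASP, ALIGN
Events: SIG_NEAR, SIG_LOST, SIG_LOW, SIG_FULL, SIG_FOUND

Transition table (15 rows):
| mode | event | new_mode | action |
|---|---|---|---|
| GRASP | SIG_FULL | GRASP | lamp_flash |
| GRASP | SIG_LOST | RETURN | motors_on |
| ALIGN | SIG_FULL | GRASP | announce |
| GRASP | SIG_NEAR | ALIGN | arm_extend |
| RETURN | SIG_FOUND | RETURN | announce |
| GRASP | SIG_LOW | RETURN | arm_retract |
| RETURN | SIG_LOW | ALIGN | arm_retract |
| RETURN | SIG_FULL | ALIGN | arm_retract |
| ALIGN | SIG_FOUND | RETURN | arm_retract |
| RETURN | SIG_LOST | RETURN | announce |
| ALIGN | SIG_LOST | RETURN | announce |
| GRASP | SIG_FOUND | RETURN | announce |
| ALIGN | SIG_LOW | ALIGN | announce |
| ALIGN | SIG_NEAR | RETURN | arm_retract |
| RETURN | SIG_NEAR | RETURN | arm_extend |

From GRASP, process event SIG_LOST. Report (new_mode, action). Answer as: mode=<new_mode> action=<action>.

mode=RETURN action=motors_on

current mode = GRASP; filter table to that mode:
  (GRASP, SIG_FULL) → (GRASP, lamp_flash)
  (GRASP, SIG_LOST) → (RETURN, motors_on)  ← event matches
  (GRASP, SIG_NEAR) → (ALIGN, arm_extend)
  (GRASP, SIG_LOW) → (RETURN, arm_retract)
  (GRASP, SIG_FOUND) → (RETURN, announce)
event = SIG_LOST selects (RETURN, motors_on)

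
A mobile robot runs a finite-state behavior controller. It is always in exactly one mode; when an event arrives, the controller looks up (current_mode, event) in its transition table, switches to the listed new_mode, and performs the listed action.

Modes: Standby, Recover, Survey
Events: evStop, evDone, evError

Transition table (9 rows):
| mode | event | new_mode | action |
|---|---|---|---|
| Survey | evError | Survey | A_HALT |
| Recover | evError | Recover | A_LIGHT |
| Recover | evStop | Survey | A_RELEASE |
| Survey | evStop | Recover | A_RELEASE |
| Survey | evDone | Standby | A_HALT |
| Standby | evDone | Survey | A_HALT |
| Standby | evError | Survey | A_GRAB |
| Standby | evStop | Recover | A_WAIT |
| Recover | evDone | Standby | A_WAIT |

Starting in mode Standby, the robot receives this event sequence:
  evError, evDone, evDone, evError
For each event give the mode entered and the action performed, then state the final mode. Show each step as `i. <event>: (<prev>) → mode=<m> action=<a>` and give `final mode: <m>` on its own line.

final mode: Survey

1. evError: (Standby) → mode=Survey action=A_GRAB
2. evDone: (Survey) → mode=Standby action=A_HALT
3. evDone: (Standby) → mode=Survey action=A_HALT
4. evError: (Survey) → mode=Survey action=A_HALT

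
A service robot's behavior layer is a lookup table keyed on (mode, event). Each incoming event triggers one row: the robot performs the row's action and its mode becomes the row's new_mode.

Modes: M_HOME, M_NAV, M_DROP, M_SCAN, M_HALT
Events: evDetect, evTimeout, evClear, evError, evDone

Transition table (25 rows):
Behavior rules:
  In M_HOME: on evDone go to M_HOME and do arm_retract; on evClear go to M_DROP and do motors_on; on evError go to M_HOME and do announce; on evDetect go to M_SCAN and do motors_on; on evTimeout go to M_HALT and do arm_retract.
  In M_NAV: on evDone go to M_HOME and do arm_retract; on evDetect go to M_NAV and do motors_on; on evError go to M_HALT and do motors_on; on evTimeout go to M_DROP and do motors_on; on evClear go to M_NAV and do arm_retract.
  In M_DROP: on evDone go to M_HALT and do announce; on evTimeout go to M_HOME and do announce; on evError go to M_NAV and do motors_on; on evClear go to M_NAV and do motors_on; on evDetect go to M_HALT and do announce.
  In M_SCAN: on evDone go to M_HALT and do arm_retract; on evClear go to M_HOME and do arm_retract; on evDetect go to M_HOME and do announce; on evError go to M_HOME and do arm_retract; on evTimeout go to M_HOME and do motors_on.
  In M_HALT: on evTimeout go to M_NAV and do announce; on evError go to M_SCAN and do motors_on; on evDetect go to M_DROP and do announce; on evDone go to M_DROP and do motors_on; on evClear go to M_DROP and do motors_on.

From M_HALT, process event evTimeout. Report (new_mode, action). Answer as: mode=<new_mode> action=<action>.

current mode = M_HALT; filter table to that mode:
  (M_HALT, evTimeout) → (M_NAV, announce)  ← event matches
  (M_HALT, evError) → (M_SCAN, motors_on)
  (M_HALT, evDetect) → (M_DROP, announce)
  (M_HALT, evDone) → (M_DROP, motors_on)
  (M_HALT, evClear) → (M_DROP, motors_on)
event = evTimeout selects (M_NAV, announce)

mode=M_NAV action=announce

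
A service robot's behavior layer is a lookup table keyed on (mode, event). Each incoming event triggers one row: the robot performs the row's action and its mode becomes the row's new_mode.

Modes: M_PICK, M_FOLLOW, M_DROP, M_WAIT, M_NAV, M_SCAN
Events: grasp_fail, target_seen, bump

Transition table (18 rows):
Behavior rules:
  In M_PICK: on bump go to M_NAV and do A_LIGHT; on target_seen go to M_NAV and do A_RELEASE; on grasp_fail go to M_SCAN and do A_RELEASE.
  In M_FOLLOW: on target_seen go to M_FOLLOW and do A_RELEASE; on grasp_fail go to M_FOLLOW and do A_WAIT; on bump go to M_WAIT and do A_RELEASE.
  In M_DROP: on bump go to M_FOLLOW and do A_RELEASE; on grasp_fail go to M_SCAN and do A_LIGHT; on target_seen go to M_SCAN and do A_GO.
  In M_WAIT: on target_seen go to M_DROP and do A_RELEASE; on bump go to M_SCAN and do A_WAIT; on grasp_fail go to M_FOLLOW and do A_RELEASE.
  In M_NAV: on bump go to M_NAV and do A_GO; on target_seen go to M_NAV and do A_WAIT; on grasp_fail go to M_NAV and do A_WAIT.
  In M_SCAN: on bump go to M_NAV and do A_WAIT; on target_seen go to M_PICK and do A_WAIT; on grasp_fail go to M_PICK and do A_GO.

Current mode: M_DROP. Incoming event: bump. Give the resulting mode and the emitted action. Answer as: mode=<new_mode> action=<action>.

current mode = M_DROP; filter table to that mode:
  (M_DROP, bump) → (M_FOLLOW, A_RELEASE)  ← event matches
  (M_DROP, grasp_fail) → (M_SCAN, A_LIGHT)
  (M_DROP, target_seen) → (M_SCAN, A_GO)
event = bump selects (M_FOLLOW, A_RELEASE)

mode=M_FOLLOW action=A_RELEASE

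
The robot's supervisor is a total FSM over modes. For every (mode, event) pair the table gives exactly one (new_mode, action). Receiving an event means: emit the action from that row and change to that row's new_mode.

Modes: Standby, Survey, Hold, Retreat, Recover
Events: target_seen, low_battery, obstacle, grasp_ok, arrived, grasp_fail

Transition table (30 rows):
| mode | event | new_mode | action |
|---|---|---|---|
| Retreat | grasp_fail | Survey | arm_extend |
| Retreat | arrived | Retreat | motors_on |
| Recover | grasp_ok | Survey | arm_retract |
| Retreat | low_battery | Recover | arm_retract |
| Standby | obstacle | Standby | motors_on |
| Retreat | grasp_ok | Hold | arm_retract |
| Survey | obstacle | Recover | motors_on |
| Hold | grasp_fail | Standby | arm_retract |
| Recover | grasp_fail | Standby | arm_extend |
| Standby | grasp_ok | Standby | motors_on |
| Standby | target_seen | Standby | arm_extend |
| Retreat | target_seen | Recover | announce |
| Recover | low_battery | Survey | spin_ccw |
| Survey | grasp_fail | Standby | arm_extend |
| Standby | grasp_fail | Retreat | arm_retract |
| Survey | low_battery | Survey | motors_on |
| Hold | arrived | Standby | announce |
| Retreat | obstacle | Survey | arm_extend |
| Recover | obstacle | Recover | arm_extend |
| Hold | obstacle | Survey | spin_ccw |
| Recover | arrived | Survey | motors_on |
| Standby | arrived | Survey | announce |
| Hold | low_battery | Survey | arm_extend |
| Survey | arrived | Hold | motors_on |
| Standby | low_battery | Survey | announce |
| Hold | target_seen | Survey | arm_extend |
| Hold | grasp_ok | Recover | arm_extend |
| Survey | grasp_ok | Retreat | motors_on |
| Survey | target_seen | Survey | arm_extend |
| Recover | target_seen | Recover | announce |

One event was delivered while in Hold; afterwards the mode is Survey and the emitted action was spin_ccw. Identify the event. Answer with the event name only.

obstacle

try target_seen: (Hold, target_seen) → (Survey, arm_extend)
try low_battery: (Hold, low_battery) → (Survey, arm_extend)
try obstacle: (Hold, obstacle) → (Survey, spin_ccw)  ← matches
try grasp_ok: (Hold, grasp_ok) → (Recover, arm_extend)
try arrived: (Hold, arrived) → (Standby, announce)
try grasp_fail: (Hold, grasp_fail) → (Standby, arm_retract)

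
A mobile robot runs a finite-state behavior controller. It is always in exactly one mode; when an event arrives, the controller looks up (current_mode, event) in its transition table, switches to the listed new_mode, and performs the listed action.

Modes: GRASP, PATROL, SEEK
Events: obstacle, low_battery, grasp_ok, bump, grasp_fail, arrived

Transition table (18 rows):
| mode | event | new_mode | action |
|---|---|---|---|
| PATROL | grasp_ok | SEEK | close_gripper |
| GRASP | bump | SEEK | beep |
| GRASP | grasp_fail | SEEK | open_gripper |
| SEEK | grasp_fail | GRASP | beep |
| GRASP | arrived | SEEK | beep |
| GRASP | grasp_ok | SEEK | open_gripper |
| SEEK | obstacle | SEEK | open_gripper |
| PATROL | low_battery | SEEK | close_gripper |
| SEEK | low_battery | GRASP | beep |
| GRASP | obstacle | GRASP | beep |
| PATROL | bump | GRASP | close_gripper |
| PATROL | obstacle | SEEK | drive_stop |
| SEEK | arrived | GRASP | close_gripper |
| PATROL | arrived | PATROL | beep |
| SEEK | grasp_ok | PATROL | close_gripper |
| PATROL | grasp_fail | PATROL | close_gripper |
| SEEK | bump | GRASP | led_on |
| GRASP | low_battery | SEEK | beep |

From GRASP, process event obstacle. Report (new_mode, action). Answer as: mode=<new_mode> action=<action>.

mode=GRASP action=beep

current mode = GRASP; filter table to that mode:
  (GRASP, bump) → (SEEK, beep)
  (GRASP, grasp_fail) → (SEEK, open_gripper)
  (GRASP, arrived) → (SEEK, beep)
  (GRASP, grasp_ok) → (SEEK, open_gripper)
  (GRASP, obstacle) → (GRASP, beep)  ← event matches
  (GRASP, low_battery) → (SEEK, beep)
event = obstacle selects (GRASP, beep)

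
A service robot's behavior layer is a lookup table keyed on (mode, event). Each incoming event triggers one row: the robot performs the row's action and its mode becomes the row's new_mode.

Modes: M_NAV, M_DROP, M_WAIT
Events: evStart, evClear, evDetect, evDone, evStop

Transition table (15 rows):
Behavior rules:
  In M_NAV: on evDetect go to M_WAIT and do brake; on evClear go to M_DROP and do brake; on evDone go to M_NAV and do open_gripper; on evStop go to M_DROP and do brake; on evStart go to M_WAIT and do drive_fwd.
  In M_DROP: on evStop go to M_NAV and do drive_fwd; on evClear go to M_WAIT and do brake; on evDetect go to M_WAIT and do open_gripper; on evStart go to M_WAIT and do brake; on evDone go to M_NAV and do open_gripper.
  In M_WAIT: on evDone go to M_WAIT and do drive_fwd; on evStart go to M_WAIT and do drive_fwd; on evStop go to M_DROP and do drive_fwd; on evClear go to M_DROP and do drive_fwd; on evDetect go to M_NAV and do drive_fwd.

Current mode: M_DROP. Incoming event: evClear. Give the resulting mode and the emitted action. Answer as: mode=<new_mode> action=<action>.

mode=M_WAIT action=brake

current mode = M_DROP; filter table to that mode:
  (M_DROP, evStop) → (M_NAV, drive_fwd)
  (M_DROP, evClear) → (M_WAIT, brake)  ← event matches
  (M_DROP, evDetect) → (M_WAIT, open_gripper)
  (M_DROP, evStart) → (M_WAIT, brake)
  (M_DROP, evDone) → (M_NAV, open_gripper)
event = evClear selects (M_WAIT, brake)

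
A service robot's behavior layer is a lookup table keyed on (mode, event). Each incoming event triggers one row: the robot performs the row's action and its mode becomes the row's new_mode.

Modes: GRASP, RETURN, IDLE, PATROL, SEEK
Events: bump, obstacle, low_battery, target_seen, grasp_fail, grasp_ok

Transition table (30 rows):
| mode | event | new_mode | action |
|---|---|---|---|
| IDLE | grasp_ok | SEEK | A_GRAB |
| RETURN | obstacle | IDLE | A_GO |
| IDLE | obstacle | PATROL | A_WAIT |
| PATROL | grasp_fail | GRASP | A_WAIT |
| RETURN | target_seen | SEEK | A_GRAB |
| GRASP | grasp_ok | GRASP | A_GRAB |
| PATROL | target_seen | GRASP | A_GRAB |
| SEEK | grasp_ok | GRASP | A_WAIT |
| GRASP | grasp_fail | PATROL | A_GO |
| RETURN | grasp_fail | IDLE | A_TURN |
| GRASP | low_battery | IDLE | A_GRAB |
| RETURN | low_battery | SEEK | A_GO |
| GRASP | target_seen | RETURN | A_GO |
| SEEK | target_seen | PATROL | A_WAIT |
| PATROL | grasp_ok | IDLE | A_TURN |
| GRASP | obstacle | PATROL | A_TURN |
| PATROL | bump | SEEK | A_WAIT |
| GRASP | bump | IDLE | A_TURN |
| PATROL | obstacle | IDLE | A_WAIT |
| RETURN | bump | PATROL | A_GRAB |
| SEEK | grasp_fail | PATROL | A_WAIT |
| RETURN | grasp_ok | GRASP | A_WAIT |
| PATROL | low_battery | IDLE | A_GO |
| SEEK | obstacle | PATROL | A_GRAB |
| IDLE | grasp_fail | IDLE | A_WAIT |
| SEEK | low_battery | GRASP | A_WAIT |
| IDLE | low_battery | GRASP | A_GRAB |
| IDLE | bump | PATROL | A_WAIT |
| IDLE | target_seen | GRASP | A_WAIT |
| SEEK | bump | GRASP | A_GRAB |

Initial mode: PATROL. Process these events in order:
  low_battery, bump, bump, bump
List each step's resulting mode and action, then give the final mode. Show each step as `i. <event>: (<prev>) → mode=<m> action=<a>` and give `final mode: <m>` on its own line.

final mode: GRASP

1. low_battery: (PATROL) → mode=IDLE action=A_GO
2. bump: (IDLE) → mode=PATROL action=A_WAIT
3. bump: (PATROL) → mode=SEEK action=A_WAIT
4. bump: (SEEK) → mode=GRASP action=A_GRAB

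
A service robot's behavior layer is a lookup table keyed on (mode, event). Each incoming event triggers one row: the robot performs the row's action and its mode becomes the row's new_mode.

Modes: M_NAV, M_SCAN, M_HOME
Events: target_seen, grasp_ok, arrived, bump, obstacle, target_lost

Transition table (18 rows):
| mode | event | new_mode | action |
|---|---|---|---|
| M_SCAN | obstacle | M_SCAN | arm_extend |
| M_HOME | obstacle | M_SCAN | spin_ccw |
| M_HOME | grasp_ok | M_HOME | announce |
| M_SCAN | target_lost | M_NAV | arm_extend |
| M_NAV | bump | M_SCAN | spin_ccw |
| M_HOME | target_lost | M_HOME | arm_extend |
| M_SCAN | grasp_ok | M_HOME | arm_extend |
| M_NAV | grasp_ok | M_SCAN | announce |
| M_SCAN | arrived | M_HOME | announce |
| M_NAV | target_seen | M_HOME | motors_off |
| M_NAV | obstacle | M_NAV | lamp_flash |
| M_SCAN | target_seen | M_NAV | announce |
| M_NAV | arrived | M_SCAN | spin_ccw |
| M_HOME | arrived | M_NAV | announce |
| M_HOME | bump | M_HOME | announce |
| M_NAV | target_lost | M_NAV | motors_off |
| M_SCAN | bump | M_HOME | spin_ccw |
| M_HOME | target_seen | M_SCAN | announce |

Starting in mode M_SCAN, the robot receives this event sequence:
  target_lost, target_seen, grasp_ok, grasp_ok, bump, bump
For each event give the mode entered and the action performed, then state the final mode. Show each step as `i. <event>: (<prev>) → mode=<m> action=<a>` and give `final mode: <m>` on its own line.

final mode: M_HOME

1. target_lost: (M_SCAN) → mode=M_NAV action=arm_extend
2. target_seen: (M_NAV) → mode=M_HOME action=motors_off
3. grasp_ok: (M_HOME) → mode=M_HOME action=announce
4. grasp_ok: (M_HOME) → mode=M_HOME action=announce
5. bump: (M_HOME) → mode=M_HOME action=announce
6. bump: (M_HOME) → mode=M_HOME action=announce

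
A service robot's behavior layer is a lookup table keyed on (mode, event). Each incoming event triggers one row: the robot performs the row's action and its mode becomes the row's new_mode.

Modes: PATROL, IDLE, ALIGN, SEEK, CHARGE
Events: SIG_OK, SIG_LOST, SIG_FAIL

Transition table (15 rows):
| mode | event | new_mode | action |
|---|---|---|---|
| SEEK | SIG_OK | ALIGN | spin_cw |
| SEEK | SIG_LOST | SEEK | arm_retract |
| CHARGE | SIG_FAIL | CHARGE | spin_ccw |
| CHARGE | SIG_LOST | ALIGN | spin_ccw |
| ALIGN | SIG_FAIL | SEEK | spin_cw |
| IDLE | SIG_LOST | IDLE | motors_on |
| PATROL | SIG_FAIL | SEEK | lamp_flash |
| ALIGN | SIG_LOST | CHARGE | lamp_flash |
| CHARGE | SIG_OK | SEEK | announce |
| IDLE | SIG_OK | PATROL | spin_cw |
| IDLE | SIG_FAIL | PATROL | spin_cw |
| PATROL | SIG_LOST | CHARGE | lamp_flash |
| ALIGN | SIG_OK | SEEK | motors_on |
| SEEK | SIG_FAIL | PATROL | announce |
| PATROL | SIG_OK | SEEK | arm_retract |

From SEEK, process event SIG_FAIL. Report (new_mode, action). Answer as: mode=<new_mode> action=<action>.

mode=PATROL action=announce

current mode = SEEK; filter table to that mode:
  (SEEK, SIG_OK) → (ALIGN, spin_cw)
  (SEEK, SIG_LOST) → (SEEK, arm_retract)
  (SEEK, SIG_FAIL) → (PATROL, announce)  ← event matches
event = SIG_FAIL selects (PATROL, announce)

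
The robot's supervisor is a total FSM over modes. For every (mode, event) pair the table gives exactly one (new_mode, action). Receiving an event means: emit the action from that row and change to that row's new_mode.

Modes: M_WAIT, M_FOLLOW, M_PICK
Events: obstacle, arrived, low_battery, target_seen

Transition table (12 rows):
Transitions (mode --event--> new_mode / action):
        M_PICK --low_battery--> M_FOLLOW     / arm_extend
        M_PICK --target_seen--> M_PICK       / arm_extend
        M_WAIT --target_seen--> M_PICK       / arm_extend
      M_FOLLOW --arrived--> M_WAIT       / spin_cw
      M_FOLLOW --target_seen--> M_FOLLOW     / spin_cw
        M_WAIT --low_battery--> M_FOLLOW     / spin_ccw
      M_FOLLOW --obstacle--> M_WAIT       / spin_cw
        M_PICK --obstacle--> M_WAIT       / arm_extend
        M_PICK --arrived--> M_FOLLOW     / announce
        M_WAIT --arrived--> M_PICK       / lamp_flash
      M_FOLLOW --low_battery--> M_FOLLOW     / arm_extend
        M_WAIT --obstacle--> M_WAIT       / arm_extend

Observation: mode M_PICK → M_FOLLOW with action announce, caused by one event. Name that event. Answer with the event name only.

try obstacle: (M_PICK, obstacle) → (M_WAIT, arm_extend)
try arrived: (M_PICK, arrived) → (M_FOLLOW, announce)  ← matches
try low_battery: (M_PICK, low_battery) → (M_FOLLOW, arm_extend)
try target_seen: (M_PICK, target_seen) → (M_PICK, arm_extend)

arrived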